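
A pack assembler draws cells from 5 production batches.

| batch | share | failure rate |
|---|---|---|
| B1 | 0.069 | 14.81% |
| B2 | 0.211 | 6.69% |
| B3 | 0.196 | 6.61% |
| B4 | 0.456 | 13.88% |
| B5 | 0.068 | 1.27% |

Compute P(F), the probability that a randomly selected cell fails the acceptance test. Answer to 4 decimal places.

P(F) = P(F|B1)·P(B1) + P(F|B2)·P(B2) + P(F|B3)·P(B3) + P(F|B4)·P(B4) + P(F|B5)·P(B5)
      = 0.1481·0.069 + 0.0669·0.211 + 0.0661·0.196 + 0.1388·0.456 + 0.0127·0.068
      = 0.0102189 + 0.0141159 + 0.0129556 + 0.0632928 + 0.0008636 = 0.1014468

0.1014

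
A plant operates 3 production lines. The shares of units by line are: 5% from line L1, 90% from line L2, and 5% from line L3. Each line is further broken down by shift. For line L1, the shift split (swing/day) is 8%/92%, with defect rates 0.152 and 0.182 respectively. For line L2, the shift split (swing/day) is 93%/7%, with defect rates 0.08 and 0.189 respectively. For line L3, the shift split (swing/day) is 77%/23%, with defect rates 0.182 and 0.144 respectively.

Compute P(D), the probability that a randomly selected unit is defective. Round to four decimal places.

0.0965

P(D|L1) = 0.08·0.152 + 0.92·0.182 = 0.01216 + 0.16744 = 0.1796
P(D|L2) = 0.93·0.08 + 0.07·0.189 = 0.0744 + 0.01323 = 0.08763
P(D|L3) = 0.77·0.182 + 0.23·0.144 = 0.14014 + 0.03312 = 0.17326
By total probability over the outer partition,
P(D) = 0.05·0.1796 + 0.9·0.08763 + 0.05·0.17326
      = 0.00898 + 0.078867 + 0.008663 = 0.09651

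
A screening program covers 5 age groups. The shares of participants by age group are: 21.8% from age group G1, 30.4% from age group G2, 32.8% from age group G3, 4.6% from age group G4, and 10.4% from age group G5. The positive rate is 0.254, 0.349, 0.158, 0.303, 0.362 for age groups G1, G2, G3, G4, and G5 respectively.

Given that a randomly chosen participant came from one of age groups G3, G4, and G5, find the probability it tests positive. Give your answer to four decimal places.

Let S = {G3, G4, G5}.
P(S) = 0.328 + 0.046 + 0.104 = 0.478.
P(T ∩ S) = 0.158·0.328 + 0.303·0.046 + 0.362·0.104 = 0.051824 + 0.013938 + 0.037648 = 0.10341.
P(T | S) = 0.10341 / 0.478 = 0.216339…

0.2163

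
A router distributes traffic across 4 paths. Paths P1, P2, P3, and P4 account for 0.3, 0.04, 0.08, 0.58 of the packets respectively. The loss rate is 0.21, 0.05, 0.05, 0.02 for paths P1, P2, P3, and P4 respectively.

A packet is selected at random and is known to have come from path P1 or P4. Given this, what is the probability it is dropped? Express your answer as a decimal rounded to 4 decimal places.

P(L|S) ≈ 0.0848

Let S = {P1, P4}.
P(S) = 0.3 + 0.58 = 0.88.
P(L ∩ S) = 0.21·0.3 + 0.02·0.58 = 0.063 + 0.0116 = 0.0746.
P(L | S) = 0.0746 / 0.88 = 0.084773…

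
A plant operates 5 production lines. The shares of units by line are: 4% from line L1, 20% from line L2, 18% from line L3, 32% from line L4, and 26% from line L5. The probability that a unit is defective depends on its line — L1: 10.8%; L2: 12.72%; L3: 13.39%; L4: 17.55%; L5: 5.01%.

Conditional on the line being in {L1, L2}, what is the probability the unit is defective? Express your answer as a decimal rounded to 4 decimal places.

0.1240

Let S = {L1, L2}.
P(S) = 0.04 + 0.2 = 0.24.
P(D ∩ S) = 0.108·0.04 + 0.1272·0.2 = 0.00432 + 0.02544 = 0.02976.
P(D | S) = 0.02976 / 0.24 = 0.124000…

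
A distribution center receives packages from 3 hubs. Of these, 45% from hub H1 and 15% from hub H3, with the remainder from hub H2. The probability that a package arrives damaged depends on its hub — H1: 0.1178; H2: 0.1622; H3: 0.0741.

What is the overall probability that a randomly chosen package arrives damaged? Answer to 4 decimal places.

P(H2) = 1 − (0.45 + 0.15) = 0.4.
Using total probability over the partition,
P(D) = P(D|H1)·P(H1) + P(D|H2)·P(H2) + P(D|H3)·P(H3)
      = 0.1178·0.45 + 0.1622·0.4 + 0.0741·0.15
      = 0.05301 + 0.06488 + 0.011115 = 0.129005

0.1290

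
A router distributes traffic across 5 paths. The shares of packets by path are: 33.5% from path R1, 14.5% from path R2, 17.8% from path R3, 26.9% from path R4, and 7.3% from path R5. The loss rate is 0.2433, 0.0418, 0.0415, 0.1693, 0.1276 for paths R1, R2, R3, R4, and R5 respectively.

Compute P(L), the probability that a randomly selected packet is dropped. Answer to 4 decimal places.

Summing over the partition,
P(L) = P(L|R1)·P(R1) + P(L|R2)·P(R2) + P(L|R3)·P(R3) + P(L|R4)·P(R4) + P(L|R5)·P(R5)
      = 0.2433·0.335 + 0.0418·0.145 + 0.0415·0.178 + 0.1693·0.269 + 0.1276·0.073
      = 0.0815055 + 0.006061 + 0.007387 + 0.0455417 + 0.0093148 = 0.14981

0.1498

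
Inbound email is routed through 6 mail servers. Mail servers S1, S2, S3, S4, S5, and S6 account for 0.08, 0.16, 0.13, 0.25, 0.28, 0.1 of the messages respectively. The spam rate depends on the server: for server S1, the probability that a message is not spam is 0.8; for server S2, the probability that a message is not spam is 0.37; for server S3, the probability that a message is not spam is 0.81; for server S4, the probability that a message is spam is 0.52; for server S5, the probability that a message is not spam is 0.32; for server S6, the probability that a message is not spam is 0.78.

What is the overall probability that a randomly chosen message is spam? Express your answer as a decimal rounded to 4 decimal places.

P(S|S1) = 1 − 0.8 = 0.2.
P(S|S2) = 1 − 0.37 = 0.63.
P(S|S3) = 1 − 0.81 = 0.19.
P(S|S5) = 1 − 0.32 = 0.68.
P(S|S6) = 1 − 0.78 = 0.22.
P(S) = P(S|S1)·P(S1) + P(S|S2)·P(S2) + P(S|S3)·P(S3) + P(S|S4)·P(S4) + P(S|S5)·P(S5) + P(S|S6)·P(S6)
      = 0.2·0.08 + 0.63·0.16 + 0.19·0.13 + 0.52·0.25 + 0.68·0.28 + 0.22·0.1
      = 0.016 + 0.1008 + 0.0247 + 0.13 + 0.1904 + 0.022 = 0.4839

P(S) ≈ 0.4839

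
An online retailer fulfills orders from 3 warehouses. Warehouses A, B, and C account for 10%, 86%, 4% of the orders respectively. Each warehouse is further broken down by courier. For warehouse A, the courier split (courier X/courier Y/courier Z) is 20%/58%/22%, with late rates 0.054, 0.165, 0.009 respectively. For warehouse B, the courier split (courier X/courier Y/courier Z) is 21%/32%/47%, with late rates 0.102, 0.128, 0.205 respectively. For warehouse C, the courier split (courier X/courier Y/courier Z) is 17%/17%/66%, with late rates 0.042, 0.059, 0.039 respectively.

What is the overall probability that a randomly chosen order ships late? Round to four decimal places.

P(L|A) = 0.2·0.054 + 0.58·0.165 + 0.22·0.009 = 0.0108 + 0.0957 + 0.00198 = 0.10848
P(L|B) = 0.21·0.102 + 0.32·0.128 + 0.47·0.205 = 0.02142 + 0.04096 + 0.09635 = 0.15873
P(L|C) = 0.17·0.042 + 0.17·0.059 + 0.66·0.039 = 0.00714 + 0.01003 + 0.02574 = 0.04291
By total probability over the outer partition,
P(L) = 0.1·0.10848 + 0.86·0.15873 + 0.04·0.04291
      = 0.010848 + 0.1365078 + 0.0017164 = 0.1490722

0.1491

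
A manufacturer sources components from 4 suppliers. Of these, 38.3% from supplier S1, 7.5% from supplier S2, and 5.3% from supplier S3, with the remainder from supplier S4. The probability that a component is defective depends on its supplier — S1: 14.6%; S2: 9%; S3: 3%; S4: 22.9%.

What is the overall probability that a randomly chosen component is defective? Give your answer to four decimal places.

0.1762

P(S4) = 1 − (0.383 + 0.075 + 0.053) = 0.489.
Summing over the partition,
P(D) = P(D|S1)·P(S1) + P(D|S2)·P(S2) + P(D|S3)·P(S3) + P(D|S4)·P(S4)
      = 0.146·0.383 + 0.09·0.075 + 0.03·0.053 + 0.229·0.489
      = 0.055918 + 0.00675 + 0.00159 + 0.111981 = 0.176239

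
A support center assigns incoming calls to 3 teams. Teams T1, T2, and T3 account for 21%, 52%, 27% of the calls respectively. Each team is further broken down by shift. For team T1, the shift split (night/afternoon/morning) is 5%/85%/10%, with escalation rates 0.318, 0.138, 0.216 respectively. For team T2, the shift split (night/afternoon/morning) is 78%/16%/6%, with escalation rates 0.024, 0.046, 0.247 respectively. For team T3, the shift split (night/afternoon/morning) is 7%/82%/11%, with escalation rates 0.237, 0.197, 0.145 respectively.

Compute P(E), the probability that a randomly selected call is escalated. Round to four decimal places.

P(E|T1) = 0.05·0.318 + 0.85·0.138 + 0.1·0.216 = 0.0159 + 0.1173 + 0.0216 = 0.1548
P(E|T2) = 0.78·0.024 + 0.16·0.046 + 0.06·0.247 = 0.01872 + 0.00736 + 0.01482 = 0.0409
P(E|T3) = 0.07·0.237 + 0.82·0.197 + 0.11·0.145 = 0.01659 + 0.16154 + 0.01595 = 0.19408
Then overall,
P(E) = 0.21·0.1548 + 0.52·0.0409 + 0.27·0.19408
      = 0.032508 + 0.021268 + 0.0524016 = 0.1061776

0.1062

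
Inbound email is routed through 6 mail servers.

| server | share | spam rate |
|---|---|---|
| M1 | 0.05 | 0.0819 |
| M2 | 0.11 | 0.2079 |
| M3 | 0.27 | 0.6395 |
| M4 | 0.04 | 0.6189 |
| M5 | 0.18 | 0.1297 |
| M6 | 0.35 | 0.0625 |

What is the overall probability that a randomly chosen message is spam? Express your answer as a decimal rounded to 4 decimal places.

Summing over the partition,
P(S) = P(S|M1)·P(M1) + P(S|M2)·P(M2) + P(S|M3)·P(M3) + P(S|M4)·P(M4) + P(S|M5)·P(M5) + P(S|M6)·P(M6)
      = 0.0819·0.05 + 0.2079·0.11 + 0.6395·0.27 + 0.6189·0.04 + 0.1297·0.18 + 0.0625·0.35
      = 0.004095 + 0.022869 + 0.172665 + 0.024756 + 0.023346 + 0.021875 = 0.269606

P(S) ≈ 0.2696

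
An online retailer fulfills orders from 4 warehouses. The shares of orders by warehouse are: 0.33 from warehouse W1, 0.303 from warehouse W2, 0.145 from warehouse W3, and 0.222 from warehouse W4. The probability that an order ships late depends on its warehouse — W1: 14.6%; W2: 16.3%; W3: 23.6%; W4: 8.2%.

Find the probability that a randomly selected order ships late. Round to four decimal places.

P(L) = P(L|W1)·P(W1) + P(L|W2)·P(W2) + P(L|W3)·P(W3) + P(L|W4)·P(W4)
      = 0.146·0.33 + 0.163·0.303 + 0.236·0.145 + 0.082·0.222
      = 0.04818 + 0.049389 + 0.03422 + 0.018204 = 0.149993

P(L) ≈ 0.1500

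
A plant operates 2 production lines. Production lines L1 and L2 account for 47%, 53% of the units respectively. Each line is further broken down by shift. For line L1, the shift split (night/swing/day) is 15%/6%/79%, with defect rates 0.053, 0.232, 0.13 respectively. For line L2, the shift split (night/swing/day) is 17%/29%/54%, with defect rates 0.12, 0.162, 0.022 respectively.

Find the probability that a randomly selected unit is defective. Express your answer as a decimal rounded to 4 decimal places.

P(D) ≈ 0.1006

P(D|L1) = 0.15·0.053 + 0.06·0.232 + 0.79·0.13 = 0.00795 + 0.01392 + 0.1027 = 0.12457
P(D|L2) = 0.17·0.12 + 0.29·0.162 + 0.54·0.022 = 0.0204 + 0.04698 + 0.01188 = 0.07926
Then overall,
P(D) = 0.47·0.12457 + 0.53·0.07926
      = 0.0585479 + 0.0420078 = 0.1005557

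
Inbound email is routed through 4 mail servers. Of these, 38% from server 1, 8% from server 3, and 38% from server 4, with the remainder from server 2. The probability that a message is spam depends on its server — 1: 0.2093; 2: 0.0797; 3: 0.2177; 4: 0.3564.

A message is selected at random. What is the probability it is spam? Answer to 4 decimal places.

P(S) ≈ 0.2451

P(2) = 1 − (0.38 + 0.08 + 0.38) = 0.16.
P(S) = P(S|1)·P(1) + P(S|2)·P(2) + P(S|3)·P(3) + P(S|4)·P(4)
      = 0.2093·0.38 + 0.0797·0.16 + 0.2177·0.08 + 0.3564·0.38
      = 0.079534 + 0.012752 + 0.017416 + 0.135432 = 0.245134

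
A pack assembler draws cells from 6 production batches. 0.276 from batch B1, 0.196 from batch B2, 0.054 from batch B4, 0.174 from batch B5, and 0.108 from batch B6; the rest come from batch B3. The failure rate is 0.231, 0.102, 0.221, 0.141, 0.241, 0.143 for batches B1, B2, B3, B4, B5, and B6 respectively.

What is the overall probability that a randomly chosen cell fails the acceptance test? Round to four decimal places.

P(B3) = 1 − (0.276 + 0.196 + 0.054 + 0.174 + 0.108) = 0.192.
P(F) = P(F|B1)·P(B1) + P(F|B2)·P(B2) + P(F|B3)·P(B3) + P(F|B4)·P(B4) + P(F|B5)·P(B5) + P(F|B6)·P(B6)
      = 0.231·0.276 + 0.102·0.196 + 0.221·0.192 + 0.141·0.054 + 0.241·0.174 + 0.143·0.108
      = 0.063756 + 0.019992 + 0.042432 + 0.007614 + 0.041934 + 0.015444 = 0.191172

0.1912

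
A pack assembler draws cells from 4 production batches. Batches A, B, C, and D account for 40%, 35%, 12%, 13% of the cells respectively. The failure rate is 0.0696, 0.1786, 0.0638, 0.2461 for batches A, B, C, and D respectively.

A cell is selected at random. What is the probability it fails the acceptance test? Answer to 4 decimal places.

P(F) ≈ 0.1300

P(F) = P(F|A)·P(A) + P(F|B)·P(B) + P(F|C)·P(C) + P(F|D)·P(D)
      = 0.0696·0.4 + 0.1786·0.35 + 0.0638·0.12 + 0.2461·0.13
      = 0.02784 + 0.06251 + 0.007656 + 0.031993 = 0.129999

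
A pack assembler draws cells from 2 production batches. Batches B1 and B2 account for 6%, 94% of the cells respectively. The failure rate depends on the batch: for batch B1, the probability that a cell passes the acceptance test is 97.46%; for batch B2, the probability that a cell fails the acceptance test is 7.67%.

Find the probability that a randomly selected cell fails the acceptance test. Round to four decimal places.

0.0736

P(F|B1) = 1 − 0.9746 = 0.0254.
P(F) = P(F|B1)·P(B1) + P(F|B2)·P(B2)
      = 0.0254·0.06 + 0.0767·0.94
      = 0.001524 + 0.072098 = 0.073622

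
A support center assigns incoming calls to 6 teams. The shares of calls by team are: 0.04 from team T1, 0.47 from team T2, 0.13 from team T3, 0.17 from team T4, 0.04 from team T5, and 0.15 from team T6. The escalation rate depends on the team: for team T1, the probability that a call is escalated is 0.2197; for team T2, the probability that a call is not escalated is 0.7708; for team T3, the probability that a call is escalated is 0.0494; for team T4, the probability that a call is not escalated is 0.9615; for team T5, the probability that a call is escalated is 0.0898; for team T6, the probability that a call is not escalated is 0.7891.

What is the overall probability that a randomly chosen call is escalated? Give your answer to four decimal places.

P(E|T2) = 1 − 0.7708 = 0.2292.
P(E|T4) = 1 − 0.9615 = 0.0385.
P(E|T6) = 1 − 0.7891 = 0.2109.
P(E) = P(E|T1)·P(T1) + P(E|T2)·P(T2) + P(E|T3)·P(T3) + P(E|T4)·P(T4) + P(E|T5)·P(T5) + P(E|T6)·P(T6)
      = 0.2197·0.04 + 0.2292·0.47 + 0.0494·0.13 + 0.0385·0.17 + 0.0898·0.04 + 0.2109·0.15
      = 0.008788 + 0.107724 + 0.006422 + 0.006545 + 0.003592 + 0.031635 = 0.164706

P(E) ≈ 0.1647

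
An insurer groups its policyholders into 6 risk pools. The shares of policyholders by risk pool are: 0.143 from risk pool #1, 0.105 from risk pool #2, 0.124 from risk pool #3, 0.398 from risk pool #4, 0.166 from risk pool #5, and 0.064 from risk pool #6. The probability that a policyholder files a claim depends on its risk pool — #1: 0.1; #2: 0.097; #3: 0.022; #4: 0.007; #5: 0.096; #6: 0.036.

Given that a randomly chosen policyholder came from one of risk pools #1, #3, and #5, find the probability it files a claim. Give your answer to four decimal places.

P(C|S) ≈ 0.0761

Let S = {#1, #3, #5}.
P(S) = 0.143 + 0.124 + 0.166 = 0.433.
P(C ∩ S) = 0.1·0.143 + 0.022·0.124 + 0.096·0.166 = 0.0143 + 0.002728 + 0.015936 = 0.032964.
P(C | S) = 0.032964 / 0.433 = 0.076129…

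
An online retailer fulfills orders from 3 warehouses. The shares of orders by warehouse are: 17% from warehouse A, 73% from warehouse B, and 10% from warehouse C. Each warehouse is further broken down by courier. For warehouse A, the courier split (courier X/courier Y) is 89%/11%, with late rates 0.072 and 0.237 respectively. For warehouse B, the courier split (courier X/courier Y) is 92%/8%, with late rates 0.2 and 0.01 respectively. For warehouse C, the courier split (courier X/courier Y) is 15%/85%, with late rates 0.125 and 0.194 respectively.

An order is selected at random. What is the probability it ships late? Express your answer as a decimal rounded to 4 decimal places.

P(L) ≈ 0.1686

P(L|A) = 0.89·0.072 + 0.11·0.237 = 0.06408 + 0.02607 = 0.09015
P(L|B) = 0.92·0.2 + 0.08·0.01 = 0.184 + 0.0008 = 0.1848
P(L|C) = 0.15·0.125 + 0.85·0.194 = 0.01875 + 0.1649 = 0.18365
Then overall,
P(L) = 0.17·0.09015 + 0.73·0.1848 + 0.1·0.18365
      = 0.0153255 + 0.134904 + 0.018365 = 0.1685945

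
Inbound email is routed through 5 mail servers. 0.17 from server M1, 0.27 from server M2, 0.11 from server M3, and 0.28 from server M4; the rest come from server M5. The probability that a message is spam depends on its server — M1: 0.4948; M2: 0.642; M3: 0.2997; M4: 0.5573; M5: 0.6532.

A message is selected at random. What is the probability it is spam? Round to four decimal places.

P(M5) = 1 − (0.17 + 0.27 + 0.11 + 0.28) = 0.17.
P(S) = P(S|M1)·P(M1) + P(S|M2)·P(M2) + P(S|M3)·P(M3) + P(S|M4)·P(M4) + P(S|M5)·P(M5)
      = 0.4948·0.17 + 0.642·0.27 + 0.2997·0.11 + 0.5573·0.28 + 0.6532·0.17
      = 0.084116 + 0.17334 + 0.032967 + 0.156044 + 0.111044 = 0.557511

P(S) ≈ 0.5575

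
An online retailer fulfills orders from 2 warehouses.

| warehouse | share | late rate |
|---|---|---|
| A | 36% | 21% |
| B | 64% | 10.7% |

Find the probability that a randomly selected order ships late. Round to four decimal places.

P(L) ≈ 0.1441

P(L) = P(L|A)·P(A) + P(L|B)·P(B)
      = 0.21·0.36 + 0.107·0.64
      = 0.0756 + 0.06848 = 0.14408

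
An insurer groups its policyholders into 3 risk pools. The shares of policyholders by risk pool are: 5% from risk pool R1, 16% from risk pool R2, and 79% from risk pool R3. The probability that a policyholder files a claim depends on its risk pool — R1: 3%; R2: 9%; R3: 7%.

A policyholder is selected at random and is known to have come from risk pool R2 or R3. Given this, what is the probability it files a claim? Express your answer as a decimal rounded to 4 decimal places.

Let S = {R2, R3}.
P(S) = 0.16 + 0.79 = 0.95.
P(C ∩ S) = 0.09·0.16 + 0.07·0.79 = 0.0144 + 0.0553 = 0.0697.
P(C | S) = 0.0697 / 0.95 = 0.073368…

0.0734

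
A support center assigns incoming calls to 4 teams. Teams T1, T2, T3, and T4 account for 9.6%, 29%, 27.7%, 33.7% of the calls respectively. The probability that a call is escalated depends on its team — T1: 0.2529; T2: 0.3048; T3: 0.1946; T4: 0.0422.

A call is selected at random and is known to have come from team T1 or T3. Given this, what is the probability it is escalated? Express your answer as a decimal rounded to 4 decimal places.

P(E|S) ≈ 0.2096

Let S = {T1, T3}.
P(S) = 0.096 + 0.277 = 0.373.
P(E ∩ S) = 0.2529·0.096 + 0.1946·0.277 = 0.0242784 + 0.0539042 = 0.0781826.
P(E | S) = 0.0781826 / 0.373 = 0.209605…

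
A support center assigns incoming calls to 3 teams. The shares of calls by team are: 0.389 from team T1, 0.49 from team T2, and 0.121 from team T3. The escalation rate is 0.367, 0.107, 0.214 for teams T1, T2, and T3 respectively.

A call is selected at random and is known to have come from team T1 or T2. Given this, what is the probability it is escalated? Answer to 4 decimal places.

0.2221

Let S = {T1, T2}.
P(S) = 0.389 + 0.49 = 0.879.
P(E ∩ S) = 0.367·0.389 + 0.107·0.49 = 0.142763 + 0.05243 = 0.195193.
P(E | S) = 0.195193 / 0.879 = 0.222063…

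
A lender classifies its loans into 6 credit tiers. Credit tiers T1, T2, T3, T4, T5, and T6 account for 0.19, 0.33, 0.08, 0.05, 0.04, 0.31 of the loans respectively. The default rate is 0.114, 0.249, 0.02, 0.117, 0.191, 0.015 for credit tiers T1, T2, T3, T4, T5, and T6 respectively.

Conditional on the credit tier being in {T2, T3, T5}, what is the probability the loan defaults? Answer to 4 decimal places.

0.2031

Let S = {T2, T3, T5}.
P(S) = 0.33 + 0.08 + 0.04 = 0.45.
P(D ∩ S) = 0.249·0.33 + 0.02·0.08 + 0.191·0.04 = 0.08217 + 0.0016 + 0.00764 = 0.09141.
P(D | S) = 0.09141 / 0.45 = 0.203133…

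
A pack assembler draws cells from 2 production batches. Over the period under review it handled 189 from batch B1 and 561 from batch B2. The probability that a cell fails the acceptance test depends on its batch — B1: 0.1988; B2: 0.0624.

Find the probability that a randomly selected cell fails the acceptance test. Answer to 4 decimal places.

0.0968

Total: 189 + 561 = 750.
P(B1) = 189/750 = 0.252. P(B2) = 561/750 = 0.748.
Using total probability over the partition,
P(F) = P(F|B1)·P(B1) + P(F|B2)·P(B2)
      = 0.1988·0.252 + 0.0624·0.748
      = 0.0500976 + 0.0466752 = 0.0967728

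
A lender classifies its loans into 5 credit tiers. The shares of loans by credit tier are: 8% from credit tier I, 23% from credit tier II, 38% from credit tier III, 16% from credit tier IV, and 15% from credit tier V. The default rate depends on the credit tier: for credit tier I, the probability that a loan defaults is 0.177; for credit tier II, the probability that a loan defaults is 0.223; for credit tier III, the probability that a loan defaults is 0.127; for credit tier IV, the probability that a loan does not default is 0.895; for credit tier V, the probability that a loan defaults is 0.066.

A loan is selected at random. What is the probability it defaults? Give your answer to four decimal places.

P(D|IV) = 1 − 0.895 = 0.105.
P(D) = P(D|I)·P(I) + P(D|II)·P(II) + P(D|III)·P(III) + P(D|IV)·P(IV) + P(D|V)·P(V)
      = 0.177·0.08 + 0.223·0.23 + 0.127·0.38 + 0.105·0.16 + 0.066·0.15
      = 0.01416 + 0.05129 + 0.04826 + 0.0168 + 0.0099 = 0.14041

0.1404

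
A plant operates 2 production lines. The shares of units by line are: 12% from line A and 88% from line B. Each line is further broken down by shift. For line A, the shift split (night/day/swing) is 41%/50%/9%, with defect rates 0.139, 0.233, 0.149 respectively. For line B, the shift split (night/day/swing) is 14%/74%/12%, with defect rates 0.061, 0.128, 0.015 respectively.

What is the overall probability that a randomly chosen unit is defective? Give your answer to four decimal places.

0.1149

P(D|A) = 0.41·0.139 + 0.5·0.233 + 0.09·0.149 = 0.05699 + 0.1165 + 0.01341 = 0.1869
P(D|B) = 0.14·0.061 + 0.74·0.128 + 0.12·0.015 = 0.00854 + 0.09472 + 0.0018 = 0.10506
By total probability over the outer partition,
P(D) = 0.12·0.1869 + 0.88·0.10506
      = 0.022428 + 0.0924528 = 0.1148808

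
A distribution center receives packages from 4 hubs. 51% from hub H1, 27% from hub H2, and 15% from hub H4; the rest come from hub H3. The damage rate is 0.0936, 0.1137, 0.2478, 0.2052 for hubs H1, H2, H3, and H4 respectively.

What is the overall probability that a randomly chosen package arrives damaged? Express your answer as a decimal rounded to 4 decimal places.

0.1266

P(H3) = 1 − (0.51 + 0.27 + 0.15) = 0.07.
Using total probability over the partition,
P(D) = P(D|H1)·P(H1) + P(D|H2)·P(H2) + P(D|H3)·P(H3) + P(D|H4)·P(H4)
      = 0.0936·0.51 + 0.1137·0.27 + 0.2478·0.07 + 0.2052·0.15
      = 0.047736 + 0.030699 + 0.017346 + 0.03078 = 0.126561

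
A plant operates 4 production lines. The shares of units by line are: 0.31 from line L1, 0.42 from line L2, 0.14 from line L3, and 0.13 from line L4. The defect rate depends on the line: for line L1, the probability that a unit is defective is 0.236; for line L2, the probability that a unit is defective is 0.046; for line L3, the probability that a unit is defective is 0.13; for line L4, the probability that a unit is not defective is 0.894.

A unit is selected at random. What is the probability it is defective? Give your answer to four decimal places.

0.1245

P(D|L4) = 1 − 0.894 = 0.106.
By the law of total probability,
P(D) = P(D|L1)·P(L1) + P(D|L2)·P(L2) + P(D|L3)·P(L3) + P(D|L4)·P(L4)
      = 0.236·0.31 + 0.046·0.42 + 0.13·0.14 + 0.106·0.13
      = 0.07316 + 0.01932 + 0.0182 + 0.01378 = 0.12446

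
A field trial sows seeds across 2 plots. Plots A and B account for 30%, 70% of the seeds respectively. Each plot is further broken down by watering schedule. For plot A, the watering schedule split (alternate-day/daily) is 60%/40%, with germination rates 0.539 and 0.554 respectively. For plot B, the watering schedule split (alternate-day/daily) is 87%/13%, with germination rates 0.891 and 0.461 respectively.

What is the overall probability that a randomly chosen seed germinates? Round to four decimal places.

P(G|A) = 0.6·0.539 + 0.4·0.554 = 0.3234 + 0.2216 = 0.545
P(G|B) = 0.87·0.891 + 0.13·0.461 = 0.77517 + 0.05993 = 0.8351
Then overall,
P(G) = 0.3·0.545 + 0.7·0.8351
      = 0.1635 + 0.58457 = 0.74807

P(G) ≈ 0.7481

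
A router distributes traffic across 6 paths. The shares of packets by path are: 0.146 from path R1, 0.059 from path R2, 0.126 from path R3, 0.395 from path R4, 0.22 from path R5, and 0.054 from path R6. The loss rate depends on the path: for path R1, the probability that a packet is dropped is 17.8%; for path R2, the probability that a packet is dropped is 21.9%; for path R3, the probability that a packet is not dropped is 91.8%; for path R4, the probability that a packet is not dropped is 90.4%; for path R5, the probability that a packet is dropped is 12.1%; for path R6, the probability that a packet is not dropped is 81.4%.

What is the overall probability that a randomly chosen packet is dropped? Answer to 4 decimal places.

P(L|R3) = 1 − 0.918 = 0.082.
P(L|R4) = 1 − 0.904 = 0.096.
P(L|R6) = 1 − 0.814 = 0.186.
By the law of total probability,
P(L) = P(L|R1)·P(R1) + P(L|R2)·P(R2) + P(L|R3)·P(R3) + P(L|R4)·P(R4) + P(L|R5)·P(R5) + P(L|R6)·P(R6)
      = 0.178·0.146 + 0.219·0.059 + 0.082·0.126 + 0.096·0.395 + 0.121·0.22 + 0.186·0.054
      = 0.025988 + 0.012921 + 0.010332 + 0.03792 + 0.02662 + 0.010044 = 0.123825

0.1238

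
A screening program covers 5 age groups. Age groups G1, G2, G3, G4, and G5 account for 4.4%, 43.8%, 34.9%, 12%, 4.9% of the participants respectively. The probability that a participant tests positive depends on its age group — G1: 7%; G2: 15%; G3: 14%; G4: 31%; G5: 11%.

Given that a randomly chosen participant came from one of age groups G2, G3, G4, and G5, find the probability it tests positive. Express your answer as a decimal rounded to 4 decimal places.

Let S = {G2, G3, G4, G5}.
P(S) = 0.438 + 0.349 + 0.12 + 0.049 = 0.956.
P(T ∩ S) = 0.15·0.438 + 0.14·0.349 + 0.31·0.12 + 0.11·0.049 = 0.0657 + 0.04886 + 0.0372 + 0.00539 = 0.15715.
P(T | S) = 0.15715 / 0.956 = 0.164383…

0.1644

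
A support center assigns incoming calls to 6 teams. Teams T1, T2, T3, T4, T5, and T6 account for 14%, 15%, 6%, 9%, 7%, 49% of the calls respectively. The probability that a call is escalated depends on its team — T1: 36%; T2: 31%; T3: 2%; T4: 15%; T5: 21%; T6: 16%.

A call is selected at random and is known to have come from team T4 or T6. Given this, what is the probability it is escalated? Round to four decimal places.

Let S = {T4, T6}.
P(S) = 0.09 + 0.49 = 0.58.
P(E ∩ S) = 0.15·0.09 + 0.16·0.49 = 0.0135 + 0.0784 = 0.0919.
P(E | S) = 0.0919 / 0.58 = 0.158448…

0.1584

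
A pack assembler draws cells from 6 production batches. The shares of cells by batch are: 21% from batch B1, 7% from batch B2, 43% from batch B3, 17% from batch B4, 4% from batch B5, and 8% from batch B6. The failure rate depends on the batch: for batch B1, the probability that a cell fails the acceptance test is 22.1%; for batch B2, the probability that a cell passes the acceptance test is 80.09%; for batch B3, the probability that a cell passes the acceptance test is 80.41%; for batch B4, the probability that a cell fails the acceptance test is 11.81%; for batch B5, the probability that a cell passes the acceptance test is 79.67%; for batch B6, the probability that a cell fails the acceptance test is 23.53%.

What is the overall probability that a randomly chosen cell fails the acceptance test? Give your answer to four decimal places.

P(F|B2) = 1 − 0.8009 = 0.1991.
P(F|B3) = 1 − 0.8041 = 0.1959.
P(F|B5) = 1 − 0.7967 = 0.2033.
P(F) = P(F|B1)·P(B1) + P(F|B2)·P(B2) + P(F|B3)·P(B3) + P(F|B4)·P(B4) + P(F|B5)·P(B5) + P(F|B6)·P(B6)
      = 0.221·0.21 + 0.1991·0.07 + 0.1959·0.43 + 0.1181·0.17 + 0.2033·0.04 + 0.2353·0.08
      = 0.04641 + 0.013937 + 0.084237 + 0.020077 + 0.008132 + 0.018824 = 0.191617

0.1916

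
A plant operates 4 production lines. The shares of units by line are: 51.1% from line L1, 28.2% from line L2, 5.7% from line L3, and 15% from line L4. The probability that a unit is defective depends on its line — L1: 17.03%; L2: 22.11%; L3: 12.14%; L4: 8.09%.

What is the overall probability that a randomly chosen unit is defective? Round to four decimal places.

P(D) ≈ 0.1684

Summing over the partition,
P(D) = P(D|L1)·P(L1) + P(D|L2)·P(L2) + P(D|L3)·P(L3) + P(D|L4)·P(L4)
      = 0.1703·0.511 + 0.2211·0.282 + 0.1214·0.057 + 0.0809·0.15
      = 0.0870233 + 0.0623502 + 0.0069198 + 0.012135 = 0.1684283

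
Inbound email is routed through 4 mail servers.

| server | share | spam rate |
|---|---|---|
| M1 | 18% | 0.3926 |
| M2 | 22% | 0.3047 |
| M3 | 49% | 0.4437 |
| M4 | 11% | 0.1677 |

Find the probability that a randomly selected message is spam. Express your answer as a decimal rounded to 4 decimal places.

Using total probability over the partition,
P(S) = P(S|M1)·P(M1) + P(S|M2)·P(M2) + P(S|M3)·P(M3) + P(S|M4)·P(M4)
      = 0.3926·0.18 + 0.3047·0.22 + 0.4437·0.49 + 0.1677·0.11
      = 0.070668 + 0.067034 + 0.217413 + 0.018447 = 0.373562

0.3736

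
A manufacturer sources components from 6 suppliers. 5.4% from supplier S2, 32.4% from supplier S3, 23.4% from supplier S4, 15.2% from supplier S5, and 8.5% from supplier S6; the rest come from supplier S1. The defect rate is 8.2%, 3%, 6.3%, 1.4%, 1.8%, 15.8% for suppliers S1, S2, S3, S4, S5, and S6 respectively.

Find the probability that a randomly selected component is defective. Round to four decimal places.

0.0539

P(S1) = 1 − (0.054 + 0.324 + 0.234 + 0.152 + 0.085) = 0.151.
P(D) = P(D|S1)·P(S1) + P(D|S2)·P(S2) + P(D|S3)·P(S3) + P(D|S4)·P(S4) + P(D|S5)·P(S5) + P(D|S6)·P(S6)
      = 0.082·0.151 + 0.03·0.054 + 0.063·0.324 + 0.014·0.234 + 0.018·0.152 + 0.158·0.085
      = 0.012382 + 0.00162 + 0.020412 + 0.003276 + 0.002736 + 0.01343 = 0.053856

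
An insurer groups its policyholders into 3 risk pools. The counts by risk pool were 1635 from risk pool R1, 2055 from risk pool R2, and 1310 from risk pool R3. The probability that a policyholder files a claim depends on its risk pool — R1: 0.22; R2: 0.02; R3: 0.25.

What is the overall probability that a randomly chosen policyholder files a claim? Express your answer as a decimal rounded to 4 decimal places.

0.1457

Total: 1635 + 2055 + 1310 = 5000.
P(R1) = 1635/5000 = 0.327. P(R2) = 2055/5000 = 0.411. P(R3) = 1310/5000 = 0.262.
P(C) = P(C|R1)·P(R1) + P(C|R2)·P(R2) + P(C|R3)·P(R3)
      = 0.22·0.327 + 0.02·0.411 + 0.25·0.262
      = 0.07194 + 0.00822 + 0.0655 = 0.14566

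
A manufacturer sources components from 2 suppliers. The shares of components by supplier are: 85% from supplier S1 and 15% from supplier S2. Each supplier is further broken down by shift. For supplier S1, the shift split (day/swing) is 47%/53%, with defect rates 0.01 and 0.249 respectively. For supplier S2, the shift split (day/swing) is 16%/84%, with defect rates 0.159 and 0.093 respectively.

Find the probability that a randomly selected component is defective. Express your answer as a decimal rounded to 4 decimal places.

P(D|S1) = 0.47·0.01 + 0.53·0.249 = 0.0047 + 0.13197 = 0.13667
P(D|S2) = 0.16·0.159 + 0.84·0.093 = 0.02544 + 0.07812 = 0.10356
By total probability over the outer partition,
P(D) = 0.85·0.13667 + 0.15·0.10356
      = 0.1161695 + 0.015534 = 0.1317035

0.1317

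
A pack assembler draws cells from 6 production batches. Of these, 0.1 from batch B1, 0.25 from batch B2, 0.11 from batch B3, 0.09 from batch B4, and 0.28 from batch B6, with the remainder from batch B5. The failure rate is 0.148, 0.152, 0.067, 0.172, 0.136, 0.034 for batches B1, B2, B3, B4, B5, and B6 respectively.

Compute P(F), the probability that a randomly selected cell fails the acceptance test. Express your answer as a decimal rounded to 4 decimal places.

P(F) ≈ 0.1083

P(B5) = 1 − (0.1 + 0.25 + 0.11 + 0.09 + 0.28) = 0.17.
Using total probability over the partition,
P(F) = P(F|B1)·P(B1) + P(F|B2)·P(B2) + P(F|B3)·P(B3) + P(F|B4)·P(B4) + P(F|B5)·P(B5) + P(F|B6)·P(B6)
      = 0.148·0.1 + 0.152·0.25 + 0.067·0.11 + 0.172·0.09 + 0.136·0.17 + 0.034·0.28
      = 0.0148 + 0.038 + 0.00737 + 0.01548 + 0.02312 + 0.00952 = 0.10829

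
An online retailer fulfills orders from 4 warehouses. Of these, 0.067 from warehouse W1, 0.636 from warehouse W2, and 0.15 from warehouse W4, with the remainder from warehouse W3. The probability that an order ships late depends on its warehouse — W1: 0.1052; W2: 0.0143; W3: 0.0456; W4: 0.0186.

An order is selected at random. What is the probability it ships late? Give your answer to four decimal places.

P(W3) = 1 − (0.067 + 0.636 + 0.15) = 0.147.
Using total probability over the partition,
P(L) = P(L|W1)·P(W1) + P(L|W2)·P(W2) + P(L|W3)·P(W3) + P(L|W4)·P(W4)
      = 0.1052·0.067 + 0.0143·0.636 + 0.0456·0.147 + 0.0186·0.15
      = 0.0070484 + 0.0090948 + 0.0067032 + 0.00279 = 0.0256364

P(L) ≈ 0.0256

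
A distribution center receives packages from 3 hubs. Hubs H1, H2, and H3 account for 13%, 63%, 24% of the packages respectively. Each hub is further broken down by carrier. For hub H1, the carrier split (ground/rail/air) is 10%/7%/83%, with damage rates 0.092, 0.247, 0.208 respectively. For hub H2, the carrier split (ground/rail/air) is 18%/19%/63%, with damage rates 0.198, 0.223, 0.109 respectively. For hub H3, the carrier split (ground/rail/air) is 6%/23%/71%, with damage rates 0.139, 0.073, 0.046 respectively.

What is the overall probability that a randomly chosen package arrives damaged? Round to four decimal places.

P(D) ≈ 0.1322

P(D|H1) = 0.1·0.092 + 0.07·0.247 + 0.83·0.208 = 0.0092 + 0.01729 + 0.17264 = 0.19913
P(D|H2) = 0.18·0.198 + 0.19·0.223 + 0.63·0.109 = 0.03564 + 0.04237 + 0.06867 = 0.14668
P(D|H3) = 0.06·0.139 + 0.23·0.073 + 0.71·0.046 = 0.00834 + 0.01679 + 0.03266 = 0.05779
Then overall,
P(D) = 0.13·0.19913 + 0.63·0.14668 + 0.24·0.05779
      = 0.0258869 + 0.0924084 + 0.0138696 = 0.1321649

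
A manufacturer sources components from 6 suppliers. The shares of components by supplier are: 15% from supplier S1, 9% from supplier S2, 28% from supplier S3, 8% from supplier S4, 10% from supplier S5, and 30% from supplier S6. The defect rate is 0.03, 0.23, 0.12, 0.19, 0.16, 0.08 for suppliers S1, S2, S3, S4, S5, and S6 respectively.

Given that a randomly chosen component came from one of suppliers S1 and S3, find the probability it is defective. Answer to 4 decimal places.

Let S = {S1, S3}.
P(S) = 0.15 + 0.28 = 0.43.
P(D ∩ S) = 0.03·0.15 + 0.12·0.28 = 0.0045 + 0.0336 = 0.0381.
P(D | S) = 0.0381 / 0.43 = 0.088605…

0.0886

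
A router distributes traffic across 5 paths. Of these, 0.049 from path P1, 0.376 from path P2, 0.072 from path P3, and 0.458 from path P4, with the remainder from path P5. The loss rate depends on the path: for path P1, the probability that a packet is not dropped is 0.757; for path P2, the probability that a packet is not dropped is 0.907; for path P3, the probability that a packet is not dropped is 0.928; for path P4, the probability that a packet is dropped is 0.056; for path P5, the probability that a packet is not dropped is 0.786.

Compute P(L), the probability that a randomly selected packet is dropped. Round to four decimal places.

P(P5) = 1 − (0.049 + 0.376 + 0.072 + 0.458) = 0.045.
P(L|P1) = 1 − 0.757 = 0.243.
P(L|P2) = 1 − 0.907 = 0.093.
P(L|P3) = 1 − 0.928 = 0.072.
P(L|P5) = 1 − 0.786 = 0.214.
Summing over the partition,
P(L) = P(L|P1)·P(P1) + P(L|P2)·P(P2) + P(L|P3)·P(P3) + P(L|P4)·P(P4) + P(L|P5)·P(P5)
      = 0.243·0.049 + 0.093·0.376 + 0.072·0.072 + 0.056·0.458 + 0.214·0.045
      = 0.011907 + 0.034968 + 0.005184 + 0.025648 + 0.00963 = 0.087337

0.0873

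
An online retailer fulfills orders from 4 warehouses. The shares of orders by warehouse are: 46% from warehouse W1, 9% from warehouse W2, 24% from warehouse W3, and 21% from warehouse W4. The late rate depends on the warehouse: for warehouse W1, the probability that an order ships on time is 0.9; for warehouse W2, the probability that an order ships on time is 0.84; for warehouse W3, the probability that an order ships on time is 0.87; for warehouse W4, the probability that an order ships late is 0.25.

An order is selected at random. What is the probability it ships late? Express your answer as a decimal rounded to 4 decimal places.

0.1441

P(L|W1) = 1 − 0.9 = 0.1.
P(L|W2) = 1 − 0.84 = 0.16.
P(L|W3) = 1 − 0.87 = 0.13.
P(L) = P(L|W1)·P(W1) + P(L|W2)·P(W2) + P(L|W3)·P(W3) + P(L|W4)·P(W4)
      = 0.1·0.46 + 0.16·0.09 + 0.13·0.24 + 0.25·0.21
      = 0.046 + 0.0144 + 0.0312 + 0.0525 = 0.1441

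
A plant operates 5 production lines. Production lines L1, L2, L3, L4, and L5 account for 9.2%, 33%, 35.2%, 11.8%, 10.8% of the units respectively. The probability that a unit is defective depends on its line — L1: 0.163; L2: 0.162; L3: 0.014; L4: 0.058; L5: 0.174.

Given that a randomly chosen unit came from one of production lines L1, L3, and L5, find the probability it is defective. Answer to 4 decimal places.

Let S = {L1, L3, L5}.
P(S) = 0.092 + 0.352 + 0.108 = 0.552.
P(D ∩ S) = 0.163·0.092 + 0.014·0.352 + 0.174·0.108 = 0.014996 + 0.004928 + 0.018792 = 0.038716.
P(D | S) = 0.038716 / 0.552 = 0.070138…

P(D|S) ≈ 0.0701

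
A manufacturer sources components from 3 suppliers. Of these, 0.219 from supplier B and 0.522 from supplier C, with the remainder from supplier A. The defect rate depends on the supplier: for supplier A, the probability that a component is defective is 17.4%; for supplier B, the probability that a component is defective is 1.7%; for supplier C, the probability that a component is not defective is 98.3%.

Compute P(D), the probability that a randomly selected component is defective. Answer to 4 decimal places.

0.0577

P(A) = 1 − (0.219 + 0.522) = 0.259.
P(D|C) = 1 − 0.983 = 0.017.
P(D) = P(D|A)·P(A) + P(D|B)·P(B) + P(D|C)·P(C)
      = 0.174·0.259 + 0.017·0.219 + 0.017·0.522
      = 0.045066 + 0.003723 + 0.008874 = 0.057663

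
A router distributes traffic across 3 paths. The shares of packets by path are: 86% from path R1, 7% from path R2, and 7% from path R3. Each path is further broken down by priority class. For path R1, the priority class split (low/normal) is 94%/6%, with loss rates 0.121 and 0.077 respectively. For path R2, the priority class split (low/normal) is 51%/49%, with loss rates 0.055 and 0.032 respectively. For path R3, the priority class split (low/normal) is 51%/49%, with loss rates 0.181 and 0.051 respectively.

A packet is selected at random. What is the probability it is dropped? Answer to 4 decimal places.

0.1131

P(L|R1) = 0.94·0.121 + 0.06·0.077 = 0.11374 + 0.00462 = 0.11836
P(L|R2) = 0.51·0.055 + 0.49·0.032 = 0.02805 + 0.01568 = 0.04373
P(L|R3) = 0.51·0.181 + 0.49·0.051 = 0.09231 + 0.02499 = 0.1173
Then overall,
P(L) = 0.86·0.11836 + 0.07·0.04373 + 0.07·0.1173
      = 0.1017896 + 0.0030611 + 0.008211 = 0.1130617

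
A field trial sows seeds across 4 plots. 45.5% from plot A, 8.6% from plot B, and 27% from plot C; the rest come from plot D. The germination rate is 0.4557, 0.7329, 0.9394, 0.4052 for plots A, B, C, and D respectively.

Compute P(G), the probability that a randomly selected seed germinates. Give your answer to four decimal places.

0.6006

P(D) = 1 − (0.455 + 0.086 + 0.27) = 0.189.
Summing over the partition,
P(G) = P(G|A)·P(A) + P(G|B)·P(B) + P(G|C)·P(C) + P(G|D)·P(D)
      = 0.4557·0.455 + 0.7329·0.086 + 0.9394·0.27 + 0.4052·0.189
      = 0.2073435 + 0.0630294 + 0.253638 + 0.0765828 = 0.6005937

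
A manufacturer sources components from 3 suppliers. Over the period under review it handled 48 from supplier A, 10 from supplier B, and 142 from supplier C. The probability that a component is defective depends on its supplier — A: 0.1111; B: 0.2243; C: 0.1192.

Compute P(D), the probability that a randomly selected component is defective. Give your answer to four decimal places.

P(D) ≈ 0.1225

Total: 48 + 10 + 142 = 200.
P(A) = 48/200 = 0.24. P(B) = 10/200 = 0.05. P(C) = 142/200 = 0.71.
P(D) = P(D|A)·P(A) + P(D|B)·P(B) + P(D|C)·P(C)
      = 0.1111·0.24 + 0.2243·0.05 + 0.1192·0.71
      = 0.026664 + 0.011215 + 0.084632 = 0.122511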